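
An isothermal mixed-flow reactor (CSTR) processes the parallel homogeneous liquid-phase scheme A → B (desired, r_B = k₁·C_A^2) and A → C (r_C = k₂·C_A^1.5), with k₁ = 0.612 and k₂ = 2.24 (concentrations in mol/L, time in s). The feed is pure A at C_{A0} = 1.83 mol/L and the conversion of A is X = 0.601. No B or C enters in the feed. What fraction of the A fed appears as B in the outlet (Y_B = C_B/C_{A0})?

0.114

Exit C_A = C_{A0}(1−X) = 1.83×0.399 = 0.7302 mol/L.
In a CSTR the entire volume is at exit conditions, so r_B = 0.612×0.7302^2 = 0.3263 and r_C = 2.24×0.7302^1.5 = 1.398.
Fraction of consumed A going to B: r_B/(r_B+r_C) = 0.1893.
C_B = 0.1893·C_{A0}·X = 0.1893×1.83×0.601 = 0.208 mol/L; Y_B = C_B/C_{A0} = 0.114.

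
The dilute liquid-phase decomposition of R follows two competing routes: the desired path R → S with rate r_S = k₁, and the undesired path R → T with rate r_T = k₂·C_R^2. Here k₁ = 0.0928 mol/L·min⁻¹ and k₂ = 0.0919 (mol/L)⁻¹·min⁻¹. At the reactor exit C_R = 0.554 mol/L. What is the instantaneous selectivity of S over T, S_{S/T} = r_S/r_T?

S_{S/T} = r_S/r_T = (k₁)/(k₂·C_R^2) = (k₁/k₂)·C_R^-2.
= (0.0928) / (0.0919×0.5540^2) = 0.09280/0.02821 = 3.29.
The undesired path is higher order in R, so low C_R (CSTR or dilute feed) favours S.

3.29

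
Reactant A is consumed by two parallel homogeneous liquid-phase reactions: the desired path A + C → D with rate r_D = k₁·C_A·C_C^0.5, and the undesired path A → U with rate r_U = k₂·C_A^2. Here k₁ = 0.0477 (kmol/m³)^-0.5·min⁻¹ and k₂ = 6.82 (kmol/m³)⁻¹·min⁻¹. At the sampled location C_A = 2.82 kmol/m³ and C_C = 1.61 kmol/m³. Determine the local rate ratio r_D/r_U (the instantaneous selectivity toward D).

S_{D/U} = r_D/r_U = (k₁·C_A·C_C^0.5)/(k₂·C_A^2) = (k₁/k₂)·C_A⁻¹·C_C^0.5.
= (0.0477×2.820×1.610^0.5) / (6.82×2.820^2) = 0.1707/54.24 = 0.00315.
The undesired path is higher order in A, so low C_A (CSTR or dilute feed) favours D.

0.00315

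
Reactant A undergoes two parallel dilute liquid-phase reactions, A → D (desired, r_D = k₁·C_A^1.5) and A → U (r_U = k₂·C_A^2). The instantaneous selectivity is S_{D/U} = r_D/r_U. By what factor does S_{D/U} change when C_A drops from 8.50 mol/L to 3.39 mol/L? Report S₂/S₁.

1.58

S_{D/U} = (k₁/k₂)·C_A^-0.5, so S₂/S₁ = (C_{A,2}/C_{A,1})^-0.5.
= (3.39/8.50)^(-0.5) = (0.3988)^(-0.5) = 1.58.
Selectivity toward D rises as C_A falls — low-concentration operation is favoured.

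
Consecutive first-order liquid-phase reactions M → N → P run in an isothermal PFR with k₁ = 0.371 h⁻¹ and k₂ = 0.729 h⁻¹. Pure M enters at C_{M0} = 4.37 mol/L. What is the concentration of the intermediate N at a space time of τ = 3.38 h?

Solving the coupled first-order balances gives C_N(τ) = [k₁/(k₂−k₁)]·C_{M0}·(e^(−k₁τ) − e^(−k₂τ)).
e^(−k₁τ) = e^(−0.371×3.38) = e^(−1.254) = 0.2854; e^(−k₂τ) = e^(−2.464) = 0.08509.
C_N = 0.371×4.37/(0.729−0.371) × (0.2854−0.08509) = 4.529×0.2003 = 0.9070 mol/L.

0.907 mol/L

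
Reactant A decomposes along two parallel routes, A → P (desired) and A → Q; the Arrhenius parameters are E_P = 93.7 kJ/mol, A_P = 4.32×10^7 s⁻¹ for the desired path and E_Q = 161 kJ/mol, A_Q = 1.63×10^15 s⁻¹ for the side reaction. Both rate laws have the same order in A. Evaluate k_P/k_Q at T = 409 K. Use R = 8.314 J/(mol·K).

10.4

Since both paths have the same order in A, the concentration cancels and S_{P/Q} = k_P/k_Q = (A_P/A_Q)·exp[(E_Q−E_P)/(RT)].
(E_Q−E_P)/(RT) = (161−93.7)×10³/(8.314×409) = 67300/3400 = 19.79.
k_P/k_Q = (4.32×10^7/1.63×10^15)·exp(19.79) = 2.650×10^-8 × 3.939×10^8 = 10.4.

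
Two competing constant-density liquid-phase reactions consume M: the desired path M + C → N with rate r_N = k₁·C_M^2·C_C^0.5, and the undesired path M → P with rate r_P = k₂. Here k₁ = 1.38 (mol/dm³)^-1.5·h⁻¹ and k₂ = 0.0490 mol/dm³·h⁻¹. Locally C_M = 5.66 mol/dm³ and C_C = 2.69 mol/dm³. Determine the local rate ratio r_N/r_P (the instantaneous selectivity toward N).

S_{N/P} = r_N/r_P = (k₁·C_M^2·C_C^0.5)/(k₂) = (k₁/k₂)·C_M^2·C_C^0.5.
= (1.38×5.660^2×2.690^0.5) / (0.0490) = 72.51/0.04900 = 1480.
Since the desired path is higher order in M, keeping C_M high (PFR or concentrated feed) favours N.

1480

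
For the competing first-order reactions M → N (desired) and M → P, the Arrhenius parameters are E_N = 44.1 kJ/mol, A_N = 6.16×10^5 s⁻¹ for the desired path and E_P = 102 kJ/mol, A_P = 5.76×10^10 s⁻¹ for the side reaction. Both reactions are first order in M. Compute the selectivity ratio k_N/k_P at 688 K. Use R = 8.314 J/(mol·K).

With equal orders, S_{N/P} = k_N/k_P = (A_N/A_P)·exp[(E_P−E_N)/(RT)].
(E_P−E_N)/(RT) = (102−44.1)×10³/(8.314×688) = 57900/5720 = 10.12.
k_N/k_P = (6.16×10^5/5.76×10^10)·exp(10.12) = 1.069×10^-5 × 24892 = 0.266.

0.266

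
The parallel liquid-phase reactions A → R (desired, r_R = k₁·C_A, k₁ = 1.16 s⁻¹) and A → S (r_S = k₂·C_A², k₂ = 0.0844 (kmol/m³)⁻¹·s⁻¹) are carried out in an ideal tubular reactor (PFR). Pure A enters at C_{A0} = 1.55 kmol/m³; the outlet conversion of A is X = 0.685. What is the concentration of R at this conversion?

C_A = C_{A0}(1−X) = 0.4882 kmol/m³.
Along a PFR/batch, dC_R/dC_A = −r_R/(r_R+r_S) = −k₁/(k₁+k₂·C_A).
Integrating from C_{A0} to C_A: C_R = (1.16/0.0844)·ln[(1.16+0.0844·1.55)/(1.16+0.0844·0.488)] = 13.74·ln(1.291/1.201) = 0.9889 kmol/m³.

0.989 kmol/m³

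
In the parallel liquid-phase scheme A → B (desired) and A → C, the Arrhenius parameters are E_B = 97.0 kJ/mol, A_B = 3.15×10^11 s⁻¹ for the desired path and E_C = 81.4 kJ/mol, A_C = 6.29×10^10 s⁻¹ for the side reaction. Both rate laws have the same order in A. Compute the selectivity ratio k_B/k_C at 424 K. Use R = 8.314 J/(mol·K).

0.0599

With equal orders, S_{B/C} = k_B/k_C = (A_B/A_C)·exp[(E_C−E_B)/(RT)].
(E_C−E_B)/(RT) = (81.4−97.0)×10³/(8.314×424) = -15600/3525 = -4.425.
k_B/k_C = (3.15×10^11/6.29×10^10)·exp(-4.425) = 5.008 × 0.01197 = 0.0599.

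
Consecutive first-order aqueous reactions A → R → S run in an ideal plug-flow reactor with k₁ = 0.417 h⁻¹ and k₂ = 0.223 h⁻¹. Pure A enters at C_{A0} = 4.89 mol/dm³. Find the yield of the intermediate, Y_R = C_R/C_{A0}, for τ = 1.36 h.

The intermediate concentration in a first-order A→B→C sequence is C_R = k₁C_{A0}(e^(−k₁τ) − e^(−k₂τ))/(k₂−k₁).
e^(−k₁τ) = e^(−0.417×1.36) = e^(−0.5671) = 0.5672; e^(−k₂τ) = e^(−0.3033) = 0.7384.
C_R = 0.417×4.89/(0.223−0.417) × (0.5672−0.7384) = (-10.51)×(-0.1712) = 1.800 mol/dm³.
Y_R = C_R/C_{A0} = 1.800/4.89 = 0.368.

0.368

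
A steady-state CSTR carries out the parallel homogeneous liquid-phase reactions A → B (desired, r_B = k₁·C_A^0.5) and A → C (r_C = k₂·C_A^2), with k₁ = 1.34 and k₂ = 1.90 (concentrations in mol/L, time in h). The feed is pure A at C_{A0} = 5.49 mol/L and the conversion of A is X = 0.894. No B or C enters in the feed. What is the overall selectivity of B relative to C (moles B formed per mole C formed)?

1.59

Exit C_A = C_{A0}(1−X) = 5.49×0.106 = 0.5819 mol/L.
A CSTR operates uniformly at the exit composition, giving r_B = 1.022 and r_C = 0.6434 (each k·C_A^n at C_A = 0.5819).
Overall selectivity = C_B/C_C = r_Bτ/(r_Cτ) = r_B/r_C = 1.59.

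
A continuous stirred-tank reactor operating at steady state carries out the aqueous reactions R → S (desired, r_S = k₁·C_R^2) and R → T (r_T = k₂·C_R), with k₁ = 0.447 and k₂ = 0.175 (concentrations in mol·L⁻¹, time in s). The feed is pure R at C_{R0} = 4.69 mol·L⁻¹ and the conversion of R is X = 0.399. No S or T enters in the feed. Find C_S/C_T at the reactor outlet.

7.20

Exit C_R = C_{R0}(1−X) = 4.69×0.601 = 2.819 mol·L⁻¹.
In a CSTR the entire volume is at exit conditions, so r_S = 0.447×2.819^2 = 3.551 and r_T = 0.175×2.819 = 0.4933.
Overall selectivity = C_S/C_T = r_Sτ/(r_Tτ) = r_S/r_T = 7.20.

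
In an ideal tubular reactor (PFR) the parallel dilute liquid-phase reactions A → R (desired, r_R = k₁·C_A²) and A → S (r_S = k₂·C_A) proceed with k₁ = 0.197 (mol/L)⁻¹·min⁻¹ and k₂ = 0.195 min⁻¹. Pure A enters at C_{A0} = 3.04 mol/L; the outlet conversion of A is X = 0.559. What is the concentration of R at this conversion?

C_A = C_{A0}(1−X) = 1.341 mol/L.
Along a PFR/batch, dC_S/dC_A = −r_S/(r_R+r_S) = −k₂/(k₂+k₁·C_A).
Integrating from C_{A0} to C_A: C_S = (0.195/0.197)·ln[(0.195+0.197·3.04)/(0.195+0.197·1.34)] = 0.9898·ln(0.7939/0.4591) = 0.5421 mol/L.
Then C_R = (C_{A0}−C_A) − C_S = 1.699 − 0.5421 = 1.157 mol/L.

1.16 mol/L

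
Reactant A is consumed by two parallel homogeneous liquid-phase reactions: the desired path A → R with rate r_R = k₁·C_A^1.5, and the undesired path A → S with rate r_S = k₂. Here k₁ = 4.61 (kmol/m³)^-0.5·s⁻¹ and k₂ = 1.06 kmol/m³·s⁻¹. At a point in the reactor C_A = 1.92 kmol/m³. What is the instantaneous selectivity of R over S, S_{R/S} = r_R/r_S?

S_{R/S} = r_R/r_S = (k₁·C_A^1.5)/(k₂) = (k₁/k₂)·C_A^1.5.
= (4.61×1.920^1.5) / (1.06) = 12.26/1.060 = 11.6.
Since the desired path is higher order in A, keeping C_A high (PFR or concentrated feed) favours R.

11.6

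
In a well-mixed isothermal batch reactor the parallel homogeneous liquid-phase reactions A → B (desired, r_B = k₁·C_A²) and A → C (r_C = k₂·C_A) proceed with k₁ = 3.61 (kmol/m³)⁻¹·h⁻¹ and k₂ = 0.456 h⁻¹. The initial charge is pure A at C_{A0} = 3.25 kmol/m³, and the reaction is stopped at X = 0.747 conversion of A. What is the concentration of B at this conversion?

C_A = C_{A0}(1−X) = 0.8223 kmol/m³.
Along a PFR/batch, dC_C/dC_A = −r_C/(r_B+r_C) = −k₂/(k₂+k₁·C_A).
Integrating from C_{A0} to C_A: C_C = (0.456/3.61)·ln[(0.456+3.61·3.25)/(0.456+3.61·0.822)] = 0.1263·ln(12.19/3.424) = 0.1604 kmol/m³.
Then C_B = (C_{A0}−C_A) − C_C = 2.428 − 0.1604 = 2.267 kmol/m³.

2.27 kmol/m³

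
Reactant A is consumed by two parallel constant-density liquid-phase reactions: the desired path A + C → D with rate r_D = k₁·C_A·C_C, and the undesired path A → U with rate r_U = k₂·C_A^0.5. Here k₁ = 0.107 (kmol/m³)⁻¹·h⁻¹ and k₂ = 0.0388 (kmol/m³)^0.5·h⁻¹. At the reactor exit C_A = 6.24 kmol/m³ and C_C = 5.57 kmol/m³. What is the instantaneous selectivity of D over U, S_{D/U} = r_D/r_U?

38.4

S_{D/U} = r_D/r_U = (k₁·C_A·C_C)/(k₂·C_A^0.5) = (k₁/k₂)·C_A^0.5·C_C.
= (0.107×6.240×5.570) / (0.0388×6.240^0.5) = 3.719/0.09692 = 38.4.
Since the desired path is higher order in A, keeping C_A high (PFR or concentrated feed) favours D.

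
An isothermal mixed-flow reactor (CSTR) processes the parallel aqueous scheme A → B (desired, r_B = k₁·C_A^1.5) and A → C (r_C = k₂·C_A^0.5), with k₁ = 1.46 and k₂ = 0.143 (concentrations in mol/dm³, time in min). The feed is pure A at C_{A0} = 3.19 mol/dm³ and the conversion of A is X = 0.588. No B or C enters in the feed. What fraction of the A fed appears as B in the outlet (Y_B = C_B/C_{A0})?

Exit C_A = C_{A0}(1−X) = 3.19×0.412 = 1.314 mol/dm³.
In a CSTR the entire volume is at exit conditions, so r_B = 1.46×1.314^1.5 = 2.200 and r_C = 0.143×1.314^0.5 = 0.1639.
Fraction of consumed A going to B: r_B/(r_B+r_C) = 0.9306.
C_B = 0.9306·C_{A0}·X = 0.9306×3.19×0.588 = 1.75 mol/dm³; Y_B = C_B/C_{A0} = 0.547.

0.547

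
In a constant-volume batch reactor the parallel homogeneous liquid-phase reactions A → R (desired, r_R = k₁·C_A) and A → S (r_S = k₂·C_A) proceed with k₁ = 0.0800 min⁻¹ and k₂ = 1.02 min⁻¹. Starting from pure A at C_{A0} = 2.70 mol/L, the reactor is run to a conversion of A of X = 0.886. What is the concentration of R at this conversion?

C_A = C_{A0}(1−X) = 0.3078 mol/L.
Both paths are first order in A, so the instantaneous fraction to R is constant: dC_R/d(−C_A) = k₁/(k₁+k₂) = 0.07273.
C_R = 0.07273·(C_{A0}−C_A) = 0.07273×2.392 = 0.174 mol/L.

0.174 mol/L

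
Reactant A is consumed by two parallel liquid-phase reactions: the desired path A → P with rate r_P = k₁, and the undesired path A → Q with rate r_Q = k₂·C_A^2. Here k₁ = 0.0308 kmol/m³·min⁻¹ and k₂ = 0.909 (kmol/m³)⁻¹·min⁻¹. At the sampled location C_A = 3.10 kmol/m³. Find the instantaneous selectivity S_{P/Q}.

S_{P/Q} = r_P/r_Q = (k₁)/(k₂·C_A^2) = (k₁/k₂)·C_A^-2.
= (0.0308) / (0.909×3.100^2) = 0.03080/8.735 = 0.00353.

0.00353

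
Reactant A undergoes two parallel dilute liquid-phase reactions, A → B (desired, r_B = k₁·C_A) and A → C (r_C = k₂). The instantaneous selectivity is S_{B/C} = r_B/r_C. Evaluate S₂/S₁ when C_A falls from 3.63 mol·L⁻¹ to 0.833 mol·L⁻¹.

S_{B/C} = (k₁/k₂)·C_A, so S₂/S₁ = (C_{A,2}/C_{A,1}).
= 0.833/3.63 = 0.229.
Selectivity toward B falls as C_A falls — high-concentration operation is favoured.

0.229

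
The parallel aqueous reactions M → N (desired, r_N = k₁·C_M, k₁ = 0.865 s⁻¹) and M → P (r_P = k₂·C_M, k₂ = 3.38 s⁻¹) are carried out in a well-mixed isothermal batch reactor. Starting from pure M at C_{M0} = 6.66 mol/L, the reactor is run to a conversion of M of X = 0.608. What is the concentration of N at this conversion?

0.825 mol/L

C_M = C_{M0}(1−X) = 2.611 mol/L.
Both paths are first order in M, so the instantaneous fraction to N is constant: dC_N/d(−C_M) = k₁/(k₁+k₂) = 0.2038.
C_N = 0.2038·(C_{M0}−C_M) = 0.2038×4.049 = 0.825 mol/L.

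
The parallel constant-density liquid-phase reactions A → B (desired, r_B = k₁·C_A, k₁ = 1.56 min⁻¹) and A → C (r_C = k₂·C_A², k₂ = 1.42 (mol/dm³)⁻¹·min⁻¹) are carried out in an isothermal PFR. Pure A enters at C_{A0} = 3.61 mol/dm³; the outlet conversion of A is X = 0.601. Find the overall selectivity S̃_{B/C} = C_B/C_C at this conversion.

C_A = C_{A0}(1−X) = 1.440 mol/dm³.
Along a PFR/batch, dC_B/dC_A = −r_B/(r_B+r_C) = −k₁/(k₁+k₂·C_A).
Integrating from C_{A0} to C_A: C_B = (1.56/1.42)·ln[(1.56+1.42·3.61)/(1.56+1.42·1.44)] = 1.099·ln(6.686/3.605) = 0.6785 mol/dm³.
C_C = (C_{A0}−C_A)−C_B = 1.491 mol/dm³; S̃_{B/C} = 0.6785/1.491 = 0.455.

0.455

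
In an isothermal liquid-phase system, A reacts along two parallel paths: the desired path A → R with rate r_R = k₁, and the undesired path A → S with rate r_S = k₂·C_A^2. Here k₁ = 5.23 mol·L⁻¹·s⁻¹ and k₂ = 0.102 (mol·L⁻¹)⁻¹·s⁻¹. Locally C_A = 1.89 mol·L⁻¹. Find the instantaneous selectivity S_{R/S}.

S_{R/S} = r_R/r_S = (k₁)/(k₂·C_A^2) = (k₁/k₂)·C_A^-2.
= (5.23) / (0.102×1.890^2) = 5.230/0.3644 = 14.4.
The undesired path is higher order in A, so low C_A (CSTR or dilute feed) favours R.

14.4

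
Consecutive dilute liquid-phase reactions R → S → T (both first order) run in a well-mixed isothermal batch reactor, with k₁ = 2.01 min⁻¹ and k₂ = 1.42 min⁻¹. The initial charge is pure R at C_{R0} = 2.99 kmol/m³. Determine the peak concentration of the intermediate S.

1.30 kmol/m³

Evaluating C_S at t_opt = ln(k₂/k₁)/(k₂−k₁) gives C_{S,max}/C_{R0} = (k₁/k₂)^[k₂/(k₂−k₁)].
= (2.01/1.42)^(1.42/(1.42−2.01)) = (1.415)^(-2.407) = 0.4333.
C_{S,max} = 0.4333×2.99 = 1.30 kmol/m³.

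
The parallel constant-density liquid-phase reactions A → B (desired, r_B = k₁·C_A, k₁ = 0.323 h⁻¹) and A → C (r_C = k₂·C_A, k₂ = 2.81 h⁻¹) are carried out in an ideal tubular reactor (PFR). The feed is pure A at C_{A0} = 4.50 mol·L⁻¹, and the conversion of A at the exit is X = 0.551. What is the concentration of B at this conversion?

C_A = C_{A0}(1−X) = 2.020 mol·L⁻¹.
Both paths are first order in A, so the instantaneous fraction to B is constant: dC_B/d(−C_A) = k₁/(k₁+k₂) = 0.1031.
C_B = 0.1031·(C_{A0}−C_A) = 0.1031×2.480 = 0.256 mol·L⁻¹.

0.256 mol·L⁻¹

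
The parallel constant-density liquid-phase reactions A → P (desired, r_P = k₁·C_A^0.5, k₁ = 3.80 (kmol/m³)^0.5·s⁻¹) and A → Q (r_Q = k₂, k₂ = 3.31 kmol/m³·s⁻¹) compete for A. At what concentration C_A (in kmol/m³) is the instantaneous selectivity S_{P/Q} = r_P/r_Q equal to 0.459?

S_{P/Q} = (k₁/k₂)·C_A^0.5 ⇒ C_A = (S·k₂/k₁)^(2).
= (0.459×3.31/3.80)^(2) = (0.3998)^(2) = 0.160 kmol/m³.

0.160 kmol/m³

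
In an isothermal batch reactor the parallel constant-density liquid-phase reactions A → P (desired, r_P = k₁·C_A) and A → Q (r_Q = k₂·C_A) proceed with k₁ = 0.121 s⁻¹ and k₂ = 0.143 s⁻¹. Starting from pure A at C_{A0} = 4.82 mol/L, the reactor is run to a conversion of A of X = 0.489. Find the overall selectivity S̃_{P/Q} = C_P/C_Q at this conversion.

C_A = C_{A0}(1−X) = 2.463 mol/L.
Both paths are first order in A, so the instantaneous fraction to P is constant: dC_P/d(−C_A) = k₁/(k₁+k₂) = 0.4583.
C_P = 0.4583·(C_{A0}−C_A) = 0.4583×2.357 = 1.08 mol/L.
C_Q = (C_{A0}−C_A)−C_P = 1.277 mol/L; S̃_{P/Q} = 1.080/1.277 = 0.846.

0.846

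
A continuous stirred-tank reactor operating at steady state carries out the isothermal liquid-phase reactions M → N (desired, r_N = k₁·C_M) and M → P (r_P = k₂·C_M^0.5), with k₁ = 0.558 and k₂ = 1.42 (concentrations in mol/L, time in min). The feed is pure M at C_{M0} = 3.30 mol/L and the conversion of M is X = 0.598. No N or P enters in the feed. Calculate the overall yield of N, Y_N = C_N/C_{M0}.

Exit C_M = C_{M0}(1−X) = 3.30×0.402 = 1.327 mol/L.
Rates in a CSTR are evaluated at the outlet concentration: r_N = 0.558×1.327 = 0.7402, r_P = 1.42×1.327^0.5 = 1.636.
Fraction of consumed M going to N: r_N/(r_N+r_P) = 0.3116.
C_N = 0.3116·C_{M0}·X = 0.3116×3.30×0.598 = 0.615 mol/L; Y_N = C_N/C_{M0} = 0.186.

0.186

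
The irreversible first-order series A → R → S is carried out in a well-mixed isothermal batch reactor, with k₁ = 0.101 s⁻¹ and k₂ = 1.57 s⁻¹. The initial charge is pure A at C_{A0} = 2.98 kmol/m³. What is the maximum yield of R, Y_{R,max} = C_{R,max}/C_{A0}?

For a first-order series the maximum intermediate yield is C_{R,max}/C_{A0} = (k₁/k₂)^[k₂/(k₂−k₁)].
= (0.101/1.57)^(1.57/(1.57−0.101)) = (0.06433)^(1.069) = 0.05327.

0.0533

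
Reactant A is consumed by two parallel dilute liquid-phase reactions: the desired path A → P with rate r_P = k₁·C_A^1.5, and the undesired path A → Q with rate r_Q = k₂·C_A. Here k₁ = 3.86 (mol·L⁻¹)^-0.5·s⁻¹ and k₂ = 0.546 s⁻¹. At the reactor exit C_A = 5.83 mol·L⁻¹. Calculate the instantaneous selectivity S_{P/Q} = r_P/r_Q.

17.1

S_{P/Q} = r_P/r_Q = (k₁·C_A^1.5)/(k₂·C_A) = (k₁/k₂)·C_A^0.5.
= (3.86×5.830^1.5) / (0.546×5.830) = 54.34/3.183 = 17.1.
Since the desired path is higher order in A, keeping C_A high (PFR or concentrated feed) favours P.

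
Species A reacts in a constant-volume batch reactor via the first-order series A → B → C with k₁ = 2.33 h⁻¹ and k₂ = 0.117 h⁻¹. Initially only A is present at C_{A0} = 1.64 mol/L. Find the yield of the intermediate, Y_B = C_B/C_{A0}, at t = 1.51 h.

0.851

For first-order series with pure A initially, C_B(t) = k₁C_{A0}/(k₂−k₁)·(e^(−k₁t) − e^(−k₂t)).
e^(−k₁t) = e^(−2.33×1.51) = e^(−3.518) = 0.02965; e^(−k₂t) = e^(−0.1767) = 0.8381.
C_B = 2.33×1.64/(0.117−2.33) × (0.02965−0.8381) = (-1.727)×(-0.8084) = 1.396 mol/L.
Y_B = C_B/C_{A0} = 1.396/1.64 = 0.851.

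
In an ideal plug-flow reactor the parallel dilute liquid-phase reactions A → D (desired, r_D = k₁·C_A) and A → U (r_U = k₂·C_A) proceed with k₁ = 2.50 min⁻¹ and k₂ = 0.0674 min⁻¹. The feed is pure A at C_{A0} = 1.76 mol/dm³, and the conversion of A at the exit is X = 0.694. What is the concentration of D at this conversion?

C_A = C_{A0}(1−X) = 0.5386 mol/dm³.
Both paths are first order in A, so the instantaneous fraction to D is constant: dC_D/d(−C_A) = k₁/(k₁+k₂) = 0.9737.
C_D = 0.9737·(C_{A0}−C_A) = 0.9737×1.221 = 1.19 mol/dm³.

1.19 mol/dm³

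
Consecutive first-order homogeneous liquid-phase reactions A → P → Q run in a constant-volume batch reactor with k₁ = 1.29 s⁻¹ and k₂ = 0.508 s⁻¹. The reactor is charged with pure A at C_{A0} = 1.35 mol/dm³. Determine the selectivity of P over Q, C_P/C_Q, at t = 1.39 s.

The intermediate concentration in a first-order A→B→C sequence is C_P = k₁C_{A0}(e^(−k₁t) − e^(−k₂t))/(k₂−k₁).
e^(−k₁t) = e^(−1.29×1.39) = e^(−1.793) = 0.1664; e^(−k₂t) = e^(−0.7061) = 0.4936.
C_P = 1.29×1.35/(0.508−1.29) × (0.1664−0.4936) = (-2.227)×(-0.3271) = 0.7285 mol/dm³.
C_A = C_{A0}e^(−k₁t) = 0.2247 mol/dm³, so C_Q = C_{A0}−C_A−C_P = 0.3968 mol/dm³; C_P/C_Q = 1.84.

1.84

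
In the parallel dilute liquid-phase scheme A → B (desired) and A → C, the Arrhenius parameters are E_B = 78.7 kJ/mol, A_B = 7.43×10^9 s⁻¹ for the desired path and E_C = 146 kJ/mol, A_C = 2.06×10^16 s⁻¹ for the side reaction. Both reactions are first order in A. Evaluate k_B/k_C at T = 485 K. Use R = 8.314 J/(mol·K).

6.39

Since both paths have the same order in A, the concentration cancels and S_{B/C} = k_B/k_C = (A_B/A_C)·exp[(E_C−E_B)/(RT)].
(E_C−E_B)/(RT) = (146−78.7)×10³/(8.314×485) = 67300/4032 = 16.69.
k_B/k_C = (7.43×10^9/2.06×10^16)·exp(16.69) = 3.607×10^-7 × 1.772×10^7 = 6.39.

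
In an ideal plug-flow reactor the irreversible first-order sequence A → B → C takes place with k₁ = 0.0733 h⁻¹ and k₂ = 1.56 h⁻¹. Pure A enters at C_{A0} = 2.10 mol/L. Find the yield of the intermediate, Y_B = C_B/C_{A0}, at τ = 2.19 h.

For first-order series with pure A initially, C_B(τ) = k₁C_{A0}/(k₂−k₁)·(e^(−k₁τ) − e^(−k₂τ)).
e^(−k₁τ) = e^(−0.0733×2.19) = e^(−0.1605) = 0.8517; e^(−k₂τ) = e^(−3.416) = 0.03283.
C_B = 0.0733×2.10/(1.56−0.0733) × (0.8517−0.03283) = 0.1035×0.8189 = 0.08478 mol/L.
Y_B = C_B/C_{A0} = 0.08478/2.10 = 0.0404.

0.0404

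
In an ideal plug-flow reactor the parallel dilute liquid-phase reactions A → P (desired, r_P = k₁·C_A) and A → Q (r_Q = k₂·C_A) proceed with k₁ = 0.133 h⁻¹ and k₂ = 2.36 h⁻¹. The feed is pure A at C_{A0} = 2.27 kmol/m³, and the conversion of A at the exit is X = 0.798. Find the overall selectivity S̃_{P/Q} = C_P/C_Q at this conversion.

C_A = C_{A0}(1−X) = 0.4585 kmol/m³.
Both paths are first order in A, so the instantaneous fraction to P is constant: dC_P/d(−C_A) = k₁/(k₁+k₂) = 0.05335.
C_P = 0.05335·(C_{A0}−C_A) = 0.05335×1.811 = 0.0966 kmol/m³.
C_Q = (C_{A0}−C_A)−C_P = 1.715 kmol/m³; S̃_{P/Q} = 0.09664/1.715 = 0.0564.

0.0564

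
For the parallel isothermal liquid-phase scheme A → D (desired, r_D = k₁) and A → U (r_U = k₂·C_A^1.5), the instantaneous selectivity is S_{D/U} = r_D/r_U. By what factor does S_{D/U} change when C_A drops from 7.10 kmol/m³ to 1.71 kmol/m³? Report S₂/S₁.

8.46

S_{D/U} = (k₁/k₂)·C_A^-1.5, so S₂/S₁ = (C_{A,2}/C_{A,1})^-1.5.
= (1.71/7.10)^(-1.5) = (0.2408)^(-1.5) = 8.46.
Selectivity toward D rises as C_A falls — low-concentration operation is favoured.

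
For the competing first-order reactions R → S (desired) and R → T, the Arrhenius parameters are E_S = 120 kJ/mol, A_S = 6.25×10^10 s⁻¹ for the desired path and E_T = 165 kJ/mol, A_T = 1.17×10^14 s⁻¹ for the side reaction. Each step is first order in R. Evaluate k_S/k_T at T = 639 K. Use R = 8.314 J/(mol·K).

2.55

Since both paths have the same order in R, the concentration cancels and S_{S/T} = k_S/k_T = (A_S/A_T)·exp[(E_T−E_S)/(RT)].
(E_T−E_S)/(RT) = (165−120)×10³/(8.314×639) = 45000/5313 = 8.470.
k_S/k_T = (6.25×10^10/1.17×10^14)·exp(8.470) = 5.342×10^-4 × 4771 = 2.55.
Since E_S < E_T, lowering the temperature improves selectivity toward S.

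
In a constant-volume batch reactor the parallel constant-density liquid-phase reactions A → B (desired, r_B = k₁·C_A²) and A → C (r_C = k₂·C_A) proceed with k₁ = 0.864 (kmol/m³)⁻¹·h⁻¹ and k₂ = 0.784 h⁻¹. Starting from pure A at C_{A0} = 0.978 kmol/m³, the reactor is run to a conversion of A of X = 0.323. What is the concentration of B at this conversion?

0.149 kmol/m³

C_A = C_{A0}(1−X) = 0.6621 kmol/m³.
Along a PFR/batch, dC_C/dC_A = −r_C/(r_B+r_C) = −k₂/(k₂+k₁·C_A).
Integrating from C_{A0} to C_A: C_C = (0.784/0.864)·ln[(0.784+0.864·0.978)/(0.784+0.864·0.662)] = 0.9074·ln(1.629/1.356) = 0.1664 kmol/m³.
Then C_B = (C_{A0}−C_A) − C_C = 0.3159 − 0.1664 = 0.1495 kmol/m³.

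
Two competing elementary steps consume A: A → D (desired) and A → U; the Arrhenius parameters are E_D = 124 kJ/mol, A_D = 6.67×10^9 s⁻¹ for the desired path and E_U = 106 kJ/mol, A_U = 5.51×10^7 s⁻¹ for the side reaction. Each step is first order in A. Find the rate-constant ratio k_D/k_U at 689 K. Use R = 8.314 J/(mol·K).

5.23

k_D/k_U = (A_D/A_U)·exp[−(E_D−E_U)/(RT)] = (A_D/A_U)·exp[(E_U−E_D)/(RT)].
(E_U−E_D)/(RT) = (106−124)×10³/(8.314×689) = -18000/5728 = -3.142.
k_D/k_U = (6.67×10^9/5.51×10^7)·exp(-3.142) = 121.1 × 0.04318 = 5.23.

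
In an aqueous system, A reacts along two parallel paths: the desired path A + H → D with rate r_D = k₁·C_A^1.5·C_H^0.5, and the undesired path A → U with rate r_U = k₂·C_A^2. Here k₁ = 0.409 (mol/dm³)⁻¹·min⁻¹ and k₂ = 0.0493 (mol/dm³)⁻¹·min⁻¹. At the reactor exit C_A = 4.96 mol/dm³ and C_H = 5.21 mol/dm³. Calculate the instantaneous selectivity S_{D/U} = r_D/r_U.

8.50

S_{D/U} = r_D/r_U = (k₁·C_A^1.5·C_H^0.5)/(k₂·C_A^2) = (k₁/k₂)·C_A^-0.5·C_H^0.5.
= (0.409×4.960^1.5×5.210^0.5) / (0.0493×4.960^2) = 10.31/1.213 = 8.50.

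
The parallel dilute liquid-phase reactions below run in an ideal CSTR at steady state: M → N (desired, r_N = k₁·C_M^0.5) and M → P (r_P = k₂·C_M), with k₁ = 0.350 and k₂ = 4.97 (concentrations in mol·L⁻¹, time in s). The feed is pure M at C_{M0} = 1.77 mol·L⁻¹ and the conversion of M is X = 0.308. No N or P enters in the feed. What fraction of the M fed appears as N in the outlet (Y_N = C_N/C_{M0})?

0.0184

Exit C_M = C_{M0}(1−X) = 1.77×0.692 = 1.225 mol·L⁻¹.
Rates in a CSTR are evaluated at the outlet concentration: r_N = 0.350×1.225^0.5 = 0.3874, r_P = 4.97×1.225 = 6.087.
Fraction of consumed M going to N: r_N/(r_N+r_P) = 0.05982.
C_N = 0.05982·C_{M0}·X = 0.05982×1.77×0.308 = 0.0326 mol·L⁻¹; Y_N = C_N/C_{M0} = 0.0184.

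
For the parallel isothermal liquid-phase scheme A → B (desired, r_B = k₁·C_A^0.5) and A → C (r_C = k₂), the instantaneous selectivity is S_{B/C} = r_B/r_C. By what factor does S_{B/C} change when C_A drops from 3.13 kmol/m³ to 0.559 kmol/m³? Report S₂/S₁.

0.423

S_{B/C} = (k₁/k₂)·C_A^0.5, so S₂/S₁ = (C_{A,2}/C_{A,1})^0.5.
= (0.559/3.13)^0.5 = (0.1786)^0.5 = 0.423.
Selectivity toward B falls as C_A falls — high-concentration operation is favoured.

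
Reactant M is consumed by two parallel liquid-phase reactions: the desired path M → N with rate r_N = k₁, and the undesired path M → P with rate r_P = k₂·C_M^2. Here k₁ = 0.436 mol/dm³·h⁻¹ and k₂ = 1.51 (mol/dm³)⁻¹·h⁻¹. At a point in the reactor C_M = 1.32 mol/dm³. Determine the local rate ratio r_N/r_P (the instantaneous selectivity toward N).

0.166

S_{N/P} = r_N/r_P = (k₁)/(k₂·C_M^2) = (k₁/k₂)·C_M^-2.
= (0.436) / (1.51×1.320^2) = 0.4360/2.631 = 0.166.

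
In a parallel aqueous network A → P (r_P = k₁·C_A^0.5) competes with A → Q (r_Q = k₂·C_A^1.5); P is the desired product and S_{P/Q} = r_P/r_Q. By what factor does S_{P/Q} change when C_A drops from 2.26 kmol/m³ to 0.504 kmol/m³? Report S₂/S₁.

S_{P/Q} = (k₁/k₂)·C_A⁻¹, so S₂/S₁ = (C_{A,2}/C_{A,1})⁻¹.
= 2.26/0.504 = 4.48.
Selectivity toward P rises as C_A falls — low-concentration operation is favoured.

4.48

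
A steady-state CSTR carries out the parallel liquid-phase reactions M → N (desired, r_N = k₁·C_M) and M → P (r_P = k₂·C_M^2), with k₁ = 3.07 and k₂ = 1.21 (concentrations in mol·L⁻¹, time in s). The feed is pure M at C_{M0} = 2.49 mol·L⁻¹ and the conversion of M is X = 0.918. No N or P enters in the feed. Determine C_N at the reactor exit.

Exit C_M = C_{M0}(1−X) = 2.49×0.0820 = 0.2042 mol·L⁻¹.
A CSTR operates uniformly at the exit composition, giving r_N = 0.6268 and r_P = 0.05044 (each k·C_M^n at C_M = 0.2042).
Fraction of consumed M going to N: r_N/(r_N+r_P) = 0.9255.
C_N = 0.9255·C_{M0}·X = 0.9255×2.49×0.918 = 2.12 mol·L⁻¹.

2.12 mol·L⁻¹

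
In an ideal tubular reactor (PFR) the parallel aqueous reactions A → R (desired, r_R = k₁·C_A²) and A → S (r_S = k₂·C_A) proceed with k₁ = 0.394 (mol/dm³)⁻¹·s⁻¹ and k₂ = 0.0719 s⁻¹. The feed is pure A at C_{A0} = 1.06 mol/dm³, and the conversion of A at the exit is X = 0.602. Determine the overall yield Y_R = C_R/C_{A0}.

C_A = C_{A0}(1−X) = 0.4219 mol/dm³.
Along a PFR/batch, dC_S/dC_A = −r_S/(r_R+r_S) = −k₂/(k₂+k₁·C_A).
Integrating from C_{A0} to C_A: C_S = (0.0719/0.394)·ln[(0.0719+0.394·1.06)/(0.0719+0.394·0.422)] = 0.1825·ln(0.4895/0.2381) = 0.1315 mol/dm³.
Then C_R = (C_{A0}−C_A) − C_S = 0.6381 − 0.1315 = 0.5066 mol/dm³.
Y_R = C_R/C_{A0} = 0.5066/1.06 = 0.478.

0.478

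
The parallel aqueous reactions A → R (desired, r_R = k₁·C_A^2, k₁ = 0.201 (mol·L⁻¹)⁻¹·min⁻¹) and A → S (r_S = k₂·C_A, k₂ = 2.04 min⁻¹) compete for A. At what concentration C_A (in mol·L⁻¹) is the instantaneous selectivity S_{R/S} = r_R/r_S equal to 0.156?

S_{R/S} = (k₁/k₂)·C_A ⇒ C_A = S·k₂/k₁.
= 0.156×2.04/0.201 = 1.58 mol·L⁻¹.

1.58 mol·L⁻¹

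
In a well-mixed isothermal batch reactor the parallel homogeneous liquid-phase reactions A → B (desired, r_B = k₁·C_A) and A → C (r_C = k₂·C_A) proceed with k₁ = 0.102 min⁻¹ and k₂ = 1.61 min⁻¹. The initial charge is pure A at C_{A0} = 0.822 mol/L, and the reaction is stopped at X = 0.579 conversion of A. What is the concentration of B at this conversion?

C_A = C_{A0}(1−X) = 0.3461 mol/L.
Both paths are first order in A, so the instantaneous fraction to B is constant: dC_B/d(−C_A) = k₁/(k₁+k₂) = 0.05958.
C_B = 0.05958·(C_{A0}−C_A) = 0.05958×0.4759 = 0.0284 mol/L.

0.0284 mol/L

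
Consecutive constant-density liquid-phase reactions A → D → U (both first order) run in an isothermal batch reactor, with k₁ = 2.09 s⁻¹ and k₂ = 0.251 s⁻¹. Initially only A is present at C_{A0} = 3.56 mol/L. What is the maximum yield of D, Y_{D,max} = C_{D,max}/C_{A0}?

For a first-order series the maximum intermediate yield is C_{D,max}/C_{A0} = (k₁/k₂)^[k₂/(k₂−k₁)].
= (2.09/0.251)^(0.251/(0.251−2.09)) = (8.327)^(-0.1365) = 0.7488.

0.749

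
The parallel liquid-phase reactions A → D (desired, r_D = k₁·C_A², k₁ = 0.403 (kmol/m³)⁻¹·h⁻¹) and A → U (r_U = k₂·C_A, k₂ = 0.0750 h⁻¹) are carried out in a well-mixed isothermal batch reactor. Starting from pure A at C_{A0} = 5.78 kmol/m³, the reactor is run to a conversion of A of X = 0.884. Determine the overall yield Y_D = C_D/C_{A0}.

0.822

C_A = C_{A0}(1−X) = 0.6705 kmol/m³.
Along a PFR/batch, dC_U/dC_A = −r_U/(r_D+r_U) = −k₂/(k₂+k₁·C_A).
Integrating from C_{A0} to C_A: C_U = (0.0750/0.403)·ln[(0.0750+0.403·5.78)/(0.0750+0.403·0.670)] = 0.1861·ln(2.404/0.3452) = 0.3612 kmol/m³.
Then C_D = (C_{A0}−C_A) − C_U = 5.110 − 0.3612 = 4.748 kmol/m³.
Y_D = C_D/C_{A0} = 4.748/5.78 = 0.822.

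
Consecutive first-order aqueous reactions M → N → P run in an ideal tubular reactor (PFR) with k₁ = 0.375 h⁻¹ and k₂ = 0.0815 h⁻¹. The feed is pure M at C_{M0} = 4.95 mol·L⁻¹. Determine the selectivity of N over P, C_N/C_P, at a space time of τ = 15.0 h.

0.595

For first-order series with pure M initially, C_N(τ) = k₁C_{M0}/(k₂−k₁)·(e^(−k₁τ) − e^(−k₂τ)).
e^(−k₁τ) = e^(−0.375×15.0) = e^(−5.625) = 0.003607; e^(−k₂τ) = e^(−1.223) = 0.2945.
C_N = 0.375×4.95/(0.0815−0.375) × (0.003607−0.2945) = (-6.325)×(-0.2909) = 1.840 mol·L⁻¹.
C_M = C_{M0}e^(−k₁τ) = 0.01785 mol·L⁻¹, so C_P = C_{M0}−C_M−C_N = 3.092 mol·L⁻¹; C_N/C_P = 0.595.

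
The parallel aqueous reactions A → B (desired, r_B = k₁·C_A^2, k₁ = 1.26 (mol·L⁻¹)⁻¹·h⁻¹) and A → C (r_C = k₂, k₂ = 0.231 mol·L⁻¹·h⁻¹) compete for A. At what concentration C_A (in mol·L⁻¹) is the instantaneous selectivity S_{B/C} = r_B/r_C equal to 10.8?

S_{B/C} = (k₁/k₂)·C_A^2 ⇒ C_A = (S·k₂/k₁)^(0.5).
= (10.8×0.231/1.26)^(0.5) = (1.980)^(0.5) = 1.41 mol·L⁻¹.

1.41 mol·L⁻¹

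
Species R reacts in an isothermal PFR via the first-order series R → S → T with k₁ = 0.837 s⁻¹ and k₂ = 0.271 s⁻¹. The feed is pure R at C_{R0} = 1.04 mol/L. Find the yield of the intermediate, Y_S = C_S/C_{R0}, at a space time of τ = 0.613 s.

0.367

Solving the coupled first-order balances gives C_S(τ) = [k₁/(k₂−k₁)]·C_{R0}·(e^(−k₁τ) − e^(−k₂τ)).
e^(−k₁τ) = e^(−0.837×0.613) = e^(−0.5131) = 0.5986; e^(−k₂τ) = e^(−0.1661) = 0.8469.
C_S = 0.837×1.04/(0.271−0.837) × (0.5986−0.8469) = (-1.538)×(-0.2483) = 0.3819 mol/L.
Y_S = C_S/C_{R0} = 0.3819/1.04 = 0.367.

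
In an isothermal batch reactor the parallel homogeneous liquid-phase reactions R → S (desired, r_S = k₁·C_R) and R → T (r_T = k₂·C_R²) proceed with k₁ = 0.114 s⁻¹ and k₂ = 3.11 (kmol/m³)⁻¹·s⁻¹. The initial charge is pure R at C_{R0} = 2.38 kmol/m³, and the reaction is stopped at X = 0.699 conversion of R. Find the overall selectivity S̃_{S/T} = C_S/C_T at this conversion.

0.0264

C_R = C_{R0}(1−X) = 0.7164 kmol/m³.
Along a PFR/batch, dC_S/dC_R = −r_S/(r_S+r_T) = −k₁/(k₁+k₂·C_R).
Integrating from C_{R0} to C_R: C_S = (0.114/3.11)·ln[(0.114+3.11·2.38)/(0.114+3.11·0.716)] = 0.03666·ln(7.516/2.342) = 0.04274 kmol/m³.
C_T = (C_{R0}−C_R)−C_S = 1.621 kmol/m³; S̃_{S/T} = 0.04274/1.621 = 0.0264.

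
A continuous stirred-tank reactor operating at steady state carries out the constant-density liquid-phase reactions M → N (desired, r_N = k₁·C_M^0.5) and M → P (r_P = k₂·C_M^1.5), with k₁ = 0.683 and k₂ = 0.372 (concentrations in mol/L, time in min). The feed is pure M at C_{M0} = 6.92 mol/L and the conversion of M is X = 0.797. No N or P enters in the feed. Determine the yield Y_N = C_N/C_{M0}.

0.452

Exit C_M = C_{M0}(1−X) = 6.92×0.203 = 1.405 mol/L.
In a CSTR the entire volume is at exit conditions, so r_N = 0.683×1.405^0.5 = 0.8095 and r_P = 0.372×1.405^1.5 = 0.6194.
Fraction of consumed M going to N: r_N/(r_N+r_P) = 0.5665.
C_N = 0.5665·C_{M0}·X = 0.5665×6.92×0.797 = 3.12 mol/L; Y_N = C_N/C_{M0} = 0.452.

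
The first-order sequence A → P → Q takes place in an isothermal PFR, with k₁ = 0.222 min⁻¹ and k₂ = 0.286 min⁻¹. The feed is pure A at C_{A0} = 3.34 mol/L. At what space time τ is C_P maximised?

3.96 min

Setting dC_P/dτ = 0 gives τ_opt = ln(k₂/k₁)/(k₂−k₁).
= ln(0.286/0.222)/(0.286−0.222) = ln(1.288)/0.06400 = 0.2533/0.06400 = 3.96 min.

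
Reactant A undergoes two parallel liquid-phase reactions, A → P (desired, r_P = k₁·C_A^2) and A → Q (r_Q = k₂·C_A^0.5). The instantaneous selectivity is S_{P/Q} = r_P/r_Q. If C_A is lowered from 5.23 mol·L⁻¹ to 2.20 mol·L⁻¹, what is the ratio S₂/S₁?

0.273

S_{P/Q} = (k₁/k₂)·C_A^1.5, so S₂/S₁ = (C_{A,2}/C_{A,1})^1.5.
= (2.20/5.23)^1.5 = (0.4207)^1.5 = 0.273.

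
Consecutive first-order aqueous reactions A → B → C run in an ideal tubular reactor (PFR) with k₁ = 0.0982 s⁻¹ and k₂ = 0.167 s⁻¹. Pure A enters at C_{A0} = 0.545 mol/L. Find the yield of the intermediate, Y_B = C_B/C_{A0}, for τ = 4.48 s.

Solving the coupled first-order balances gives C_B(τ) = [k₁/(k₂−k₁)]·C_{A0}·(e^(−k₁τ) − e^(−k₂τ)).
e^(−k₁τ) = e^(−0.0982×4.48) = e^(−0.4399) = 0.6441; e^(−k₂τ) = e^(−0.7482) = 0.4732.
C_B = 0.0982×0.545/(0.167−0.0982) × (0.6441−0.4732) = 0.7779×0.1708 = 0.1329 mol/L.
Y_B = C_B/C_{A0} = 0.1329/0.545 = 0.244.

0.244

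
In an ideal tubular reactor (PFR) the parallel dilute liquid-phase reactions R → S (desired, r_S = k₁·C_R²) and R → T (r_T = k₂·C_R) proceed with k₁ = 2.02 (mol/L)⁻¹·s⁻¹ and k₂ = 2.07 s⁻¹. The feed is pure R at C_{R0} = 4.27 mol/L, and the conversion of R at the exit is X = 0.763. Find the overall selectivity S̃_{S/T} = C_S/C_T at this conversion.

C_R = C_{R0}(1−X) = 1.012 mol/L.
Along a PFR/batch, dC_T/dC_R = −r_T/(r_S+r_T) = −k₂/(k₂+k₁·C_R).
Integrating from C_{R0} to C_R: C_T = (2.07/2.02)·ln[(2.07+2.02·4.27)/(2.07+2.02·1.01)] = 1.025·ln(10.70/4.114) = 0.9790 mol/L.
Then C_S = (C_{R0}−C_R) − C_T = 3.258 − 0.9790 = 2.279 mol/L.
S̃_{S/T} = C_S/C_T = 2.279/0.9790 = 2.33.

2.33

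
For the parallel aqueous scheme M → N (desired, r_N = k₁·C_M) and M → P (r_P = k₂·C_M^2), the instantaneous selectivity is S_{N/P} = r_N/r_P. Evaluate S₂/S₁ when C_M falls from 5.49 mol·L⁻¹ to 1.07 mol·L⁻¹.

5.13

S_{N/P} = (k₁/k₂)·C_M⁻¹, so S₂/S₁ = (C_{M,2}/C_{M,1})⁻¹.
= 5.49/1.07 = 5.13.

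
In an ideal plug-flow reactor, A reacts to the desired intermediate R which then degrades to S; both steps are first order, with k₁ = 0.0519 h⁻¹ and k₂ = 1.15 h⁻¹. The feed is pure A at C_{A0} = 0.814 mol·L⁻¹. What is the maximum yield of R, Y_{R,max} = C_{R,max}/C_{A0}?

0.0390

Evaluating C_R at τ_opt = ln(k₂/k₁)/(k₂−k₁) gives C_{R,max}/C_{A0} = (k₁/k₂)^[k₂/(k₂−k₁)].
= (0.0519/1.15)^(1.15/(1.15−0.0519)) = (0.04513)^(1.047) = 0.03898.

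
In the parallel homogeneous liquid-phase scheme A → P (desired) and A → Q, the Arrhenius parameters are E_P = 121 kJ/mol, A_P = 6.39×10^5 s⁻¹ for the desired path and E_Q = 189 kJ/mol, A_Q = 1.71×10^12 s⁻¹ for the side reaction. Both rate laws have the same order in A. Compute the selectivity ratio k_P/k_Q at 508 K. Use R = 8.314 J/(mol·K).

3.67

Since both paths have the same order in A, the concentration cancels and S_{P/Q} = k_P/k_Q = (A_P/A_Q)·exp[(E_Q−E_P)/(RT)].
(E_Q−E_P)/(RT) = (189−121)×10³/(8.314×508) = 68000/4224 = 16.10.
k_P/k_Q = (6.39×10^5/1.71×10^12)·exp(16.10) = 3.737×10^-7 × 9.824×10^6 = 3.67.
Since E_P < E_Q, lowering the temperature improves selectivity toward P.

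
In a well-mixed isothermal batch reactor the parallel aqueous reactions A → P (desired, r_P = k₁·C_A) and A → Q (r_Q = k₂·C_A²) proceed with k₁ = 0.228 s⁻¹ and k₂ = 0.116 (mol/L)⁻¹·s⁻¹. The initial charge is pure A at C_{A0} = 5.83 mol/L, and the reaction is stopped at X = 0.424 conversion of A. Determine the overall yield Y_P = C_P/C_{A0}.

C_A = C_{A0}(1−X) = 3.358 mol/L.
Along a PFR/batch, dC_P/dC_A = −r_P/(r_P+r_Q) = −k₁/(k₁+k₂·C_A).
Integrating from C_{A0} to C_A: C_P = (0.228/0.116)·ln[(0.228+0.116·5.83)/(0.228+0.116·3.36)] = 1.966·ln(0.9043/0.6175) = 0.7496 mol/L.
Y_P = C_P/C_{A0} = 0.7496/5.83 = 0.129.

0.129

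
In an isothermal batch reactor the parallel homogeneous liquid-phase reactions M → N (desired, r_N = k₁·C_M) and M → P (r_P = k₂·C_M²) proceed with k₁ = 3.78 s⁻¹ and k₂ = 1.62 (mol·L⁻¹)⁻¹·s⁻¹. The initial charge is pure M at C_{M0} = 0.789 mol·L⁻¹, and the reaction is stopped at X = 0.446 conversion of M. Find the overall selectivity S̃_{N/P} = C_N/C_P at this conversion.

3.83

C_M = C_{M0}(1−X) = 0.4371 mol·L⁻¹.
Along a PFR/batch, dC_N/dC_M = −r_N/(r_N+r_P) = −k₁/(k₁+k₂·C_M).
Integrating from C_{M0} to C_M: C_N = (3.78/1.62)·ln[(3.78+1.62·0.789)/(3.78+1.62·0.437)] = 2.333·ln(5.058/4.488) = 0.2790 mol·L⁻¹.
C_P = (C_{M0}−C_M)−C_N = 0.07289 mol·L⁻¹; S̃_{N/P} = 0.2790/0.07289 = 3.83.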